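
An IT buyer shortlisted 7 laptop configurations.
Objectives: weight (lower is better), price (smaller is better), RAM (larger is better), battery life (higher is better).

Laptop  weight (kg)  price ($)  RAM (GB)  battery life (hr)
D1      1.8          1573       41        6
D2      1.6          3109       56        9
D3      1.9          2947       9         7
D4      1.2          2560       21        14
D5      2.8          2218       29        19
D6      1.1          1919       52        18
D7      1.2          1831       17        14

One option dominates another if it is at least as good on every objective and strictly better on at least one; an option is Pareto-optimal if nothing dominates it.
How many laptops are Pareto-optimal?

D1: not dominated (best price).
D2: not dominated (best RAM).
D3: dominated by D4 (weight 1.2≤1.9, price 2560≤2947, RAM 21≥9, battery life 14≥7).
D4: dominated by D6 (weight 1.1≤1.2, price 1919≤2560, RAM 52≥21, battery life 18≥14).
D5: not dominated (best battery life).
D6: not dominated (best weight).
D7: not dominated.
Pareto-optimal: D1, D2, D5, D6, D7 → 5.

5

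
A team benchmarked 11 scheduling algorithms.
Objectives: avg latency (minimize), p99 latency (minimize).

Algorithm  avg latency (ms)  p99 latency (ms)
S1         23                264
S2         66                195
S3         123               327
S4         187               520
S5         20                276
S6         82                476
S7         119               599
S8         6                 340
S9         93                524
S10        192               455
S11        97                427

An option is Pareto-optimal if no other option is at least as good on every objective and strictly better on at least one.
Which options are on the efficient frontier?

S1, S2, S5, S8

S1: not dominated.
S2: not dominated (best p99 latency).
S3: dominated by S1 (avg latency 23≤123, p99 latency 264≤327).
S4: dominated by S1 (avg latency 23≤187, p99 latency 264≤520).
S5: not dominated.
S6: dominated by S1 (avg latency 23≤82, p99 latency 264≤476).
S7: dominated by S1 (avg latency 23≤119, p99 latency 264≤599).
S8: not dominated (best avg latency).
S9: dominated by S1 (avg latency 23≤93, p99 latency 264≤524).
S10: dominated by S1 (avg latency 23≤192, p99 latency 264≤455).
S11: dominated by S1 (avg latency 23≤97, p99 latency 264≤427).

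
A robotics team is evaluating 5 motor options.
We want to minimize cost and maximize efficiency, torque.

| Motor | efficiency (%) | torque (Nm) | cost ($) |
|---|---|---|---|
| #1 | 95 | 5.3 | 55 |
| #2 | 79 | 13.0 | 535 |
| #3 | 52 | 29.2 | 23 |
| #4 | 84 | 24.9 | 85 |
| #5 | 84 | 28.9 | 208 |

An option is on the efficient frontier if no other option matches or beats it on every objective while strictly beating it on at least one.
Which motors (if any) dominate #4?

none

#1: worse on torque (5.3 vs 24.9).
#2: worse on efficiency (79 vs 84).
#3: worse on efficiency (52 vs 84).
#5: worse on cost (208 vs 85).
No option dominates #4.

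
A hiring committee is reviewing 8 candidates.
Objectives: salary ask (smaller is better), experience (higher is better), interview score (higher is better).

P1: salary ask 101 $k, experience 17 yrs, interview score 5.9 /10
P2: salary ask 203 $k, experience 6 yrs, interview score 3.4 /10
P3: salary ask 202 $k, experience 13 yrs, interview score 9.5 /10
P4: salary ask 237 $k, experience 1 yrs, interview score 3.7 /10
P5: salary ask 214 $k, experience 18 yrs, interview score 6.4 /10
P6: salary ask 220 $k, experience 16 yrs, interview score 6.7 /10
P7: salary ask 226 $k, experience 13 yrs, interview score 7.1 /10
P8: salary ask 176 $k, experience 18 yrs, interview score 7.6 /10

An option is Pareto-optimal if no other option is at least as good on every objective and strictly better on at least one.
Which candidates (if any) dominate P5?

P8: salary ask 176≤214, experience 18≥18, interview score 7.6≥6.4 — dominates P5.
Others (P1, P2, P3, P4, P6, P7) are each worse than P5 on at least one objective.

P8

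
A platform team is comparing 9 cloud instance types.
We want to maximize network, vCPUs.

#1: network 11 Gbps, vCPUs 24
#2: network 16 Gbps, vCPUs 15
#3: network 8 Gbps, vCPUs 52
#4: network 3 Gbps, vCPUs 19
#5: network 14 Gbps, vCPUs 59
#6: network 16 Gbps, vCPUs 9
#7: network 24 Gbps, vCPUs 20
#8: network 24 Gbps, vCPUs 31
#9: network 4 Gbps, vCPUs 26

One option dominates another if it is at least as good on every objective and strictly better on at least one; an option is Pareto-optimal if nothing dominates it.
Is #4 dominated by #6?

#6 vs #4: #6 is worse on vCPUs (9 vs 19), so it does not dominate #4.

No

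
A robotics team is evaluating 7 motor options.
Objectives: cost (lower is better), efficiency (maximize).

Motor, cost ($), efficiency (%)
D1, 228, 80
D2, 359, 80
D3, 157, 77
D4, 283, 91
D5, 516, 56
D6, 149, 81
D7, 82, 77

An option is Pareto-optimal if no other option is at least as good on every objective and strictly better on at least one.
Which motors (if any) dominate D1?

D6: cost 149≤228, efficiency 81≥80 — dominates D1.
Others (D2, D3, D4, D5, D7) are each worse than D1 on at least one objective.

D6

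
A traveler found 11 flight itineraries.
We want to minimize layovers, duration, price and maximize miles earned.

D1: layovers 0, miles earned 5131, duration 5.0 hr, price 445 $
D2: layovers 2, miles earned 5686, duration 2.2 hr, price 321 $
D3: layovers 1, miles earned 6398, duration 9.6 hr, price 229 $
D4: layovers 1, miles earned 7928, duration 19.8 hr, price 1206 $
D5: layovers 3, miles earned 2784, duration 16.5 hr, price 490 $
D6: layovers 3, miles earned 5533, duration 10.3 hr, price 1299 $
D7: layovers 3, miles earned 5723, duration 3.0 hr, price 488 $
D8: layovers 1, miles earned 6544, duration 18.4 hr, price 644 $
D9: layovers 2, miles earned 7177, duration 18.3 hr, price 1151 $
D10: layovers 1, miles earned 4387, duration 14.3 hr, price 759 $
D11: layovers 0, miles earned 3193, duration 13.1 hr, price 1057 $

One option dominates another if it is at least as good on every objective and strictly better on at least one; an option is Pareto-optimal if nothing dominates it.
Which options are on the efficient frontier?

D1, D2, D3, D4, D7, D8, D9

D1: not dominated.
D2: not dominated (best duration).
D3: not dominated (best price).
D4: not dominated (best miles earned).
D5: dominated by D1 (layovers 0≤3, miles earned 5131≥2784, duration 5.0≤16.5, price 445≤490).
D6: dominated by D2 (layovers 2≤3, miles earned 5686≥5533, duration 2.2≤10.3, price 321≤1299).
D7: not dominated.
D8: not dominated.
D9: not dominated.
D10: dominated by D1 (layovers 0≤1, miles earned 5131≥4387, duration 5.0≤14.3, price 445≤759).
D11: dominated by D1 (layovers 0≤0, miles earned 5131≥3193, duration 5.0≤13.1, price 445≤1057).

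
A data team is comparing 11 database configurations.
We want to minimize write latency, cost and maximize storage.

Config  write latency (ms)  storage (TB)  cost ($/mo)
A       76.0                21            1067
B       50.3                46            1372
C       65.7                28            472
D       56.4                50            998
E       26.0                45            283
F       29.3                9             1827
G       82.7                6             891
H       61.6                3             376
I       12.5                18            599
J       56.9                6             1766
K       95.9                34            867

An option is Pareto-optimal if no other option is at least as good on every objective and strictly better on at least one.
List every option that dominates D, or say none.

A: worse on write latency (76.0 vs 56.4).
B: worse on storage (46 vs 50).
C: worse on write latency (65.7 vs 56.4).
E: worse on storage (45 vs 50).
F: worse on storage (9 vs 50).
G: worse on write latency (82.7 vs 56.4).
H: worse on write latency (61.6 vs 56.4).
I: worse on storage (18 vs 50).
J: worse on write latency (56.9 vs 56.4).
K: worse on write latency (95.9 vs 56.4).
No option dominates D.

none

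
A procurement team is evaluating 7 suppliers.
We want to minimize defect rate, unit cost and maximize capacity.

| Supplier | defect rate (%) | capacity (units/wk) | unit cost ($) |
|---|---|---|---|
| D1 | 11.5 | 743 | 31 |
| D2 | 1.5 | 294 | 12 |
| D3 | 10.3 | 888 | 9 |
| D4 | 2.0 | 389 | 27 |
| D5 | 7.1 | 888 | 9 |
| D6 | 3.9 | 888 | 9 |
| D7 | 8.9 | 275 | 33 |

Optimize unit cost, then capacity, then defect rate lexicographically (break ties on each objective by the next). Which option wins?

First minimize unit cost: best is 9, kept {D3, D5, D6}.
Then maximize capacity: best is 888, kept {D3, D5, D6}.
Then minimize defect rate: best is 3.9, kept {D6}.

D6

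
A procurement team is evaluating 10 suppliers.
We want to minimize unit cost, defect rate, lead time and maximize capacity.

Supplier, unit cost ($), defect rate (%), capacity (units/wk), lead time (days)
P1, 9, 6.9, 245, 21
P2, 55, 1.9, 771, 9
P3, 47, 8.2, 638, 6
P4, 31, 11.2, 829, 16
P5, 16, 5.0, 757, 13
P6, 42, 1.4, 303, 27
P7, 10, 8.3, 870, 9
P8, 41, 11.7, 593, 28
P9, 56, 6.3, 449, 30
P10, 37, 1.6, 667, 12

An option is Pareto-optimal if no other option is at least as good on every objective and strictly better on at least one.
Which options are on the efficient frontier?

P1, P2, P3, P5, P6, P7, P10

P1: not dominated (best unit cost).
P2: not dominated.
P3: not dominated (best lead time).
P4: dominated by P7 (unit cost 10≤31, defect rate 8.3≤11.2, capacity 870≥829, lead time 9≤16).
P5: not dominated.
P6: not dominated (best defect rate).
P7: not dominated (best capacity).
P8: dominated by P4 (unit cost 31≤41, defect rate 11.2≤11.7, capacity 829≥593, lead time 16≤28).
P9: dominated by P2 (unit cost 55≤56, defect rate 1.9≤6.3, capacity 771≥449, lead time 9≤30).
P10: not dominated.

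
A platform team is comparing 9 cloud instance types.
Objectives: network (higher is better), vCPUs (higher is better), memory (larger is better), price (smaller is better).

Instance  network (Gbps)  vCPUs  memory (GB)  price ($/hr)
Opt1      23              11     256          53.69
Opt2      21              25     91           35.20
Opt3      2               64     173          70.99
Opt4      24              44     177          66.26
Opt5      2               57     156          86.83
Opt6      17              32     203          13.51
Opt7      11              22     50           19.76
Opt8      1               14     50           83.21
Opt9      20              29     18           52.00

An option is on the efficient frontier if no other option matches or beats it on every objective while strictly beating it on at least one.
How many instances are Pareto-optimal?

6

Opt1: not dominated (best memory).
Opt2: not dominated.
Opt3: not dominated (best vCPUs).
Opt4: not dominated (best network).
Opt5: dominated by Opt3 (network 2≥2, vCPUs 64≥57, memory 173≥156, price 70.99≤86.83).
Opt6: not dominated (best price).
Opt7: dominated by Opt6 (network 17≥11, vCPUs 32≥22, memory 203≥50, price 13.51≤19.76).
Opt8: dominated by Opt2 (network 21≥1, vCPUs 25≥14, memory 91≥50, price 35.20≤83.21).
Opt9: not dominated.
Pareto-optimal: Opt1, Opt2, Opt3, Opt4, Opt6, Opt9 → 6.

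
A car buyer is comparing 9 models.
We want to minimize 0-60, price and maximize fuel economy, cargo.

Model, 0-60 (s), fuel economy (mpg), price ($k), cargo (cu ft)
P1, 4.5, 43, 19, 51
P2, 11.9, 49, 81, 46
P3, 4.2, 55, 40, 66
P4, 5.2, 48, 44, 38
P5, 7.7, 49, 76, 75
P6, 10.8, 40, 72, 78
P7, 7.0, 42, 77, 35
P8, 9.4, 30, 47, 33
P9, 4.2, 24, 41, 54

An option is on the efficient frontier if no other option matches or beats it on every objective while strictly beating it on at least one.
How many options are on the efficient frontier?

4

P1: not dominated (best price).
P2: dominated by P3 (0-60 4.2≤11.9, fuel economy 55≥49, price 40≤81, cargo 66≥46).
P3: not dominated (best fuel economy).
P4: dominated by P3 (0-60 4.2≤5.2, fuel economy 55≥48, price 40≤44, cargo 66≥38).
P5: not dominated.
P6: not dominated (best cargo).
P7: dominated by P1 (0-60 4.5≤7.0, fuel economy 43≥42, price 19≤77, cargo 51≥35).
P8: dominated by P1 (0-60 4.5≤9.4, fuel economy 43≥30, price 19≤47, cargo 51≥33).
P9: dominated by P3 (0-60 4.2≤4.2, fuel economy 55≥24, price 40≤41, cargo 66≥54).
Pareto-optimal: P1, P3, P5, P6 → 4.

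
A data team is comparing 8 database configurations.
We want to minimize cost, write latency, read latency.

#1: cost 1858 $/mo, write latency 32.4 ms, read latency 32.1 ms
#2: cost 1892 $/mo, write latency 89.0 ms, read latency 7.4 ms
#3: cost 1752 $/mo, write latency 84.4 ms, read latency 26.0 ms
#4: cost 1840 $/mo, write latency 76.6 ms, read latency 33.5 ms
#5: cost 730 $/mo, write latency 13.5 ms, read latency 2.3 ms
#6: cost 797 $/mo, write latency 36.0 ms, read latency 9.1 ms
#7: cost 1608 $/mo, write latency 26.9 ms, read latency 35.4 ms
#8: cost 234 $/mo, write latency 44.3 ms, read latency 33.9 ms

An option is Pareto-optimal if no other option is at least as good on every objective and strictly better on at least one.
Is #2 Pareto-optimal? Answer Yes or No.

No

#5 vs #2: cost 730≤1892, write latency 13.5≤89.0, read latency 2.3≤7.4 — #5 is at least as good on every objective and strictly better on at least one, so #5 dominates #2.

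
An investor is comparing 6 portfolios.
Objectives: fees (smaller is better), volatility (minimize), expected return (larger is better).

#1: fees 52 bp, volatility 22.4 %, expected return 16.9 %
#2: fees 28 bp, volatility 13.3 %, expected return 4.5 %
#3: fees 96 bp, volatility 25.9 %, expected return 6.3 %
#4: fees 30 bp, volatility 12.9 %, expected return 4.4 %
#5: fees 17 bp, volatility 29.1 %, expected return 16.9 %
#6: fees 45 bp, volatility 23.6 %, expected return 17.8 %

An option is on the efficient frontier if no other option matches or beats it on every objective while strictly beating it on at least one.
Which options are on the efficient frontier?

#1, #2, #4, #5, #6

#1: not dominated.
#2: not dominated.
#3: dominated by #1 (fees 52≤96, volatility 22.4≤25.9, expected return 16.9≥6.3).
#4: not dominated (best volatility).
#5: not dominated (best fees).
#6: not dominated (best expected return).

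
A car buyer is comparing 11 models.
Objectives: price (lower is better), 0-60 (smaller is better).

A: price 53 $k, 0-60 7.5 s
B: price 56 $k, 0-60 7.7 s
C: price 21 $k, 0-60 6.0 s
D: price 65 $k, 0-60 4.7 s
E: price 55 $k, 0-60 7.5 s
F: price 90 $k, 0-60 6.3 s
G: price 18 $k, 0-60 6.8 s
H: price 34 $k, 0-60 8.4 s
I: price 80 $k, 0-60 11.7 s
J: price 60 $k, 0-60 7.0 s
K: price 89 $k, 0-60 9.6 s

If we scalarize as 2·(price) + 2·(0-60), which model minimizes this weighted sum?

A: 2·53 + 2·7.5 = 121.0
B: 2·56 + 2·7.7 = 127.4
C: 2·21 + 2·6.0 = 54.0
D: 2·65 + 2·4.7 = 139.4
E: 2·55 + 2·7.5 = 125.0
F: 2·90 + 2·6.3 = 192.6
G: 2·18 + 2·6.8 = 49.6
H: 2·34 + 2·8.4 = 84.8
I: 2·80 + 2·11.7 = 183.4
J: 2·60 + 2·7.0 = 134.0
K: 2·89 + 2·9.6 = 197.2
Lowest: G at 49.6.

G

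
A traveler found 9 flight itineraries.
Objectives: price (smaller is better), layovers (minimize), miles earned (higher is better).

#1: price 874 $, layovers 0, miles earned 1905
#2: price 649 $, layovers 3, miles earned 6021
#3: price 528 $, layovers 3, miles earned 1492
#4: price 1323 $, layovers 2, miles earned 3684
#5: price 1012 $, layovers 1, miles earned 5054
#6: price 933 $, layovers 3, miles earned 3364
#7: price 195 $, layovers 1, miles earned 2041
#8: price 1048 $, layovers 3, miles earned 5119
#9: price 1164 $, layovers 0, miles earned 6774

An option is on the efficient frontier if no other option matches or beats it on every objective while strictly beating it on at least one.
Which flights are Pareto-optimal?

#1: not dominated.
#2: not dominated.
#3: dominated by #7 (price 195≤528, layovers 1≤3, miles earned 2041≥1492).
#4: dominated by #5 (price 1012≤1323, layovers 1≤2, miles earned 5054≥3684).
#5: not dominated.
#6: dominated by #2 (price 649≤933, layovers 3≤3, miles earned 6021≥3364).
#7: not dominated (best price).
#8: dominated by #2 (price 649≤1048, layovers 3≤3, miles earned 6021≥5119).
#9: not dominated (best miles earned).

#1, #2, #5, #7, #9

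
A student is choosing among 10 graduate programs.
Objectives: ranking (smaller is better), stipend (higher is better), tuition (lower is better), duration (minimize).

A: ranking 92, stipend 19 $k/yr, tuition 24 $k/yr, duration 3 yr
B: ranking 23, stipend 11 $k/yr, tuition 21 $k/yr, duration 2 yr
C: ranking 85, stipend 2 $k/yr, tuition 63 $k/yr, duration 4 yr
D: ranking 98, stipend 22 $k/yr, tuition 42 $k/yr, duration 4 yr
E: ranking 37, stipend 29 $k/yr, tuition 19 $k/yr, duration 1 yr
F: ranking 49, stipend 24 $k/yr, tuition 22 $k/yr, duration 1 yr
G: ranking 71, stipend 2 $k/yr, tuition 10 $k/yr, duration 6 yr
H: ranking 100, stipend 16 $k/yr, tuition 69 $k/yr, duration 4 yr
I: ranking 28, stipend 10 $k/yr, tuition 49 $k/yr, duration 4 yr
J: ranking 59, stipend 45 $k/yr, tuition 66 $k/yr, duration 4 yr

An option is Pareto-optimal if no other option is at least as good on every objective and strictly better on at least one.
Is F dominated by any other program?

Yes

E vs F: ranking 37≤49, stipend 29≥24, tuition 19≤22, duration 1≤1 — E is at least as good on every objective and strictly better on at least one, so E dominates F.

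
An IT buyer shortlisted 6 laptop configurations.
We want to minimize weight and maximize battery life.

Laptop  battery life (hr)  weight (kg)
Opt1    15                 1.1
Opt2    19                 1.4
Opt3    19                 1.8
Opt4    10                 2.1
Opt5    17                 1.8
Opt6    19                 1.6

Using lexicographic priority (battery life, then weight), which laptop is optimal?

Opt2

First maximize battery life: best is 19, kept {Opt2, Opt3, Opt6}.
Then minimize weight: best is 1.4, kept {Opt2}.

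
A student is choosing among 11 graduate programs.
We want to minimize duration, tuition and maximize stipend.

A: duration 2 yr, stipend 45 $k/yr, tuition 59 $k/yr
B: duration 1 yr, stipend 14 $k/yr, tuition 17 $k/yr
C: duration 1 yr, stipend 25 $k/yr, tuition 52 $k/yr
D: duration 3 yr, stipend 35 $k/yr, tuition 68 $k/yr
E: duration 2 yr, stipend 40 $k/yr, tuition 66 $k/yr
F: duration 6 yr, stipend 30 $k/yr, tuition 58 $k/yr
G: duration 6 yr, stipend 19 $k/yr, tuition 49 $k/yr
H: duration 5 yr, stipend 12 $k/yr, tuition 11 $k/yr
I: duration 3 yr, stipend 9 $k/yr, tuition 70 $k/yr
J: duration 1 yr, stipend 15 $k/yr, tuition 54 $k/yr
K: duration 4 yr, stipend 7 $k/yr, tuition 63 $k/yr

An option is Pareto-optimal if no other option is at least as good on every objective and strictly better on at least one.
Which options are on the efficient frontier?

A, B, C, F, G, H

A: not dominated (best stipend).
B: not dominated.
C: not dominated.
D: dominated by A (duration 2≤3, stipend 45≥35, tuition 59≤68).
E: dominated by A (duration 2≤2, stipend 45≥40, tuition 59≤66).
F: not dominated.
G: not dominated.
H: not dominated (best tuition).
I: dominated by A (duration 2≤3, stipend 45≥9, tuition 59≤70).
J: dominated by C (duration 1≤1, stipend 25≥15, tuition 52≤54).
K: dominated by A (duration 2≤4, stipend 45≥7, tuition 59≤63).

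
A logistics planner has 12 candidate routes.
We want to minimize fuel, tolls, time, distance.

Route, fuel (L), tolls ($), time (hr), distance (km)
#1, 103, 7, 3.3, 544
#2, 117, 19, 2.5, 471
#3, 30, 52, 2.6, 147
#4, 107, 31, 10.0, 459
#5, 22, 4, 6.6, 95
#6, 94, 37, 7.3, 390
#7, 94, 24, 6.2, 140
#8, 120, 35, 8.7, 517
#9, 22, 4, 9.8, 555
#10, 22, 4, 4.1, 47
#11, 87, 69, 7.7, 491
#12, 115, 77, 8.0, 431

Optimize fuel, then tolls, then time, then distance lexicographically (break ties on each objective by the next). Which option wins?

First minimize fuel: best is 22, kept {#5, #9, #10}.
Then minimize tolls: best is 4, kept {#5, #9, #10}.
Then minimize time: best is 4.1, kept {#10}.

#10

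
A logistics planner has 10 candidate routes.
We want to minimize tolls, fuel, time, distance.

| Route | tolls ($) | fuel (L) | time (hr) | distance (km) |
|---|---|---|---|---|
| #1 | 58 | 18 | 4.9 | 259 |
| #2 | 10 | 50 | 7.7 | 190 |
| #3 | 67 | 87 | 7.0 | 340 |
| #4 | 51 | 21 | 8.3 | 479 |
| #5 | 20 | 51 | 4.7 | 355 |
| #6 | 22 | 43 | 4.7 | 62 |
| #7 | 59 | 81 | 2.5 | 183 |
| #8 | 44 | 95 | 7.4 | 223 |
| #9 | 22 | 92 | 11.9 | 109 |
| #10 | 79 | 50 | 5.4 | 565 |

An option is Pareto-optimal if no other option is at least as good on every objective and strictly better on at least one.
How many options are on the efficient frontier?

6

#1: not dominated (best fuel).
#2: not dominated (best tolls).
#3: dominated by #1 (tolls 58≤67, fuel 18≤87, time 4.9≤7.0, distance 259≤340).
#4: not dominated.
#5: not dominated.
#6: not dominated (best distance).
#7: not dominated (best time).
#8: dominated by #6 (tolls 22≤44, fuel 43≤95, time 4.7≤7.4, distance 62≤223).
#9: dominated by #6 (tolls 22≤22, fuel 43≤92, time 4.7≤11.9, distance 62≤109).
#10: dominated by #1 (tolls 58≤79, fuel 18≤50, time 4.9≤5.4, distance 259≤565).
Pareto-optimal: #1, #2, #4, #5, #6, #7 → 6.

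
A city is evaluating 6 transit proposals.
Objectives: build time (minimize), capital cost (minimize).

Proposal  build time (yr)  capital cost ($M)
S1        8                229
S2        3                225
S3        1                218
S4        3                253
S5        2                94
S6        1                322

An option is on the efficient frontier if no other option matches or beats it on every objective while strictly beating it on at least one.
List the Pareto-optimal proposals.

S3, S5

S1: dominated by S2 (build time 3≤8, capital cost 225≤229).
S2: dominated by S3 (build time 1≤3, capital cost 218≤225).
S3: not dominated.
S4: dominated by S2 (build time 3≤3, capital cost 225≤253).
S5: not dominated (best capital cost).
S6: dominated by S3 (build time 1≤1, capital cost 218≤322).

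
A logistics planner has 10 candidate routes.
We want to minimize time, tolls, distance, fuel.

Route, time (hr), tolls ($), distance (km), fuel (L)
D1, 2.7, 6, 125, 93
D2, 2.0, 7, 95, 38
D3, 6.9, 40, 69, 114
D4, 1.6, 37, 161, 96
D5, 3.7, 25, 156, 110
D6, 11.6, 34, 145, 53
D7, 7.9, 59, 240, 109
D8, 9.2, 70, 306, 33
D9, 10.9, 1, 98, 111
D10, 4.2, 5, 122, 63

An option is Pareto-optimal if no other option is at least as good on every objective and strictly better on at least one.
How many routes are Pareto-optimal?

D1: not dominated.
D2: not dominated.
D3: not dominated (best distance).
D4: not dominated (best time).
D5: dominated by D1 (time 2.7≤3.7, tolls 6≤25, distance 125≤156, fuel 93≤110).
D6: dominated by D2 (time 2.0≤11.6, tolls 7≤34, distance 95≤145, fuel 38≤53).
D7: dominated by D1 (time 2.7≤7.9, tolls 6≤59, distance 125≤240, fuel 93≤109).
D8: not dominated (best fuel).
D9: not dominated (best tolls).
D10: not dominated.
Pareto-optimal: D1, D2, D3, D4, D8, D9, D10 → 7.

7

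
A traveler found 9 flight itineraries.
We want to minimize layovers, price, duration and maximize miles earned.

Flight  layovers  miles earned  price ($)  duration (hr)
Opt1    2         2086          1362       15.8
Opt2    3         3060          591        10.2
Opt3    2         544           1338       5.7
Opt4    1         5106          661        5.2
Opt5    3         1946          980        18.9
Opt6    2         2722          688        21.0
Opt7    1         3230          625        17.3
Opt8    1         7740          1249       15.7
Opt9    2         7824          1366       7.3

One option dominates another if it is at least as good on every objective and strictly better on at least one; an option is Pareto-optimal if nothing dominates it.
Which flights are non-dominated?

Opt2, Opt4, Opt7, Opt8, Opt9

Opt1: dominated by Opt4 (layovers 1≤2, miles earned 5106≥2086, price 661≤1362, duration 5.2≤15.8).
Opt2: not dominated (best price).
Opt3: dominated by Opt4 (layovers 1≤2, miles earned 5106≥544, price 661≤1338, duration 5.2≤5.7).
Opt4: not dominated (best duration).
Opt5: dominated by Opt2 (layovers 3≤3, miles earned 3060≥1946, price 591≤980, duration 10.2≤18.9).
Opt6: dominated by Opt4 (layovers 1≤2, miles earned 5106≥2722, price 661≤688, duration 5.2≤21.0).
Opt7: not dominated.
Opt8: not dominated.
Opt9: not dominated (best miles earned).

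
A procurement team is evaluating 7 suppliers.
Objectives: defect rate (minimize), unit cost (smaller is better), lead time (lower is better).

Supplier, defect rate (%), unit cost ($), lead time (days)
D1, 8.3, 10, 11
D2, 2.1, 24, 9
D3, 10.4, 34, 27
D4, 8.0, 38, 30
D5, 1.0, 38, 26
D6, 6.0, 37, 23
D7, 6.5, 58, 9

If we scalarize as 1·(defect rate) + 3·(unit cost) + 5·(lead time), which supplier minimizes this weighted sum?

D1

D1: 1·8.3 + 3·10 + 5·11 = 93.3
D2: 1·2.1 + 3·24 + 5·9 = 119.1
D3: 1·10.4 + 3·34 + 5·27 = 247.4
D4: 1·8.0 + 3·38 + 5·30 = 272.0
D5: 1·1.0 + 3·38 + 5·26 = 245.0
D6: 1·6.0 + 3·37 + 5·23 = 232.0
D7: 1·6.5 + 3·58 + 5·9 = 225.5
Lowest: D1 at 93.3.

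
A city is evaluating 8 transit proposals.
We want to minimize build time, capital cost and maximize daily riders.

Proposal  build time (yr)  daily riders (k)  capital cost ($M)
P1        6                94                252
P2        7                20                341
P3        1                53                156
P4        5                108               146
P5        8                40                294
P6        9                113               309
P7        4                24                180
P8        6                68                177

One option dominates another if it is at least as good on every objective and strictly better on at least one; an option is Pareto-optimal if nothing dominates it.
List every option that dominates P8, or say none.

P4

P4: build time 5≤6, daily riders 108≥68, capital cost 146≤177 — dominates P8.
Others (P1, P2, P3, P5, P6, P7) are each worse than P8 on at least one objective.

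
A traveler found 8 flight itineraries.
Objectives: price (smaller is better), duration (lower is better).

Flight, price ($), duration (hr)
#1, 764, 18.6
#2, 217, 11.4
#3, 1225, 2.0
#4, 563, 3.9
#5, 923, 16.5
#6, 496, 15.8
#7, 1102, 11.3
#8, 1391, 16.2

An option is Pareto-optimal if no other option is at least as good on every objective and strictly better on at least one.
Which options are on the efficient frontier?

#2, #3, #4

#1: dominated by #2 (price 217≤764, duration 11.4≤18.6).
#2: not dominated (best price).
#3: not dominated (best duration).
#4: not dominated.
#5: dominated by #2 (price 217≤923, duration 11.4≤16.5).
#6: dominated by #2 (price 217≤496, duration 11.4≤15.8).
#7: dominated by #4 (price 563≤1102, duration 3.9≤11.3).
#8: dominated by #2 (price 217≤1391, duration 11.4≤16.2).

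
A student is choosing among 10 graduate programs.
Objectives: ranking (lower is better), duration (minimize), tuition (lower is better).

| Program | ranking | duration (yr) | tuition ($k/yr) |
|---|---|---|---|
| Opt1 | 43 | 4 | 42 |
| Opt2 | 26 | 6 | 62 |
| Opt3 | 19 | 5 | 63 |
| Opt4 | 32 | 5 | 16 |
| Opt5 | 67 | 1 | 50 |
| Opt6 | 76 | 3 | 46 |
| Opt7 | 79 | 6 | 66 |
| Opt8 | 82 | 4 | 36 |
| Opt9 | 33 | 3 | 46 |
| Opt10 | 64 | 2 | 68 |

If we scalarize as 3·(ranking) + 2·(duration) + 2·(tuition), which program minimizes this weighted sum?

Opt1: 3·43 + 2·4 + 2·42 = 221
Opt2: 3·26 + 2·6 + 2·62 = 214
Opt3: 3·19 + 2·5 + 2·63 = 193
Opt4: 3·32 + 2·5 + 2·16 = 138
Opt5: 3·67 + 2·1 + 2·50 = 303
Opt6: 3·76 + 2·3 + 2·46 = 326
Opt7: 3·79 + 2·6 + 2·66 = 381
Opt8: 3·82 + 2·4 + 2·36 = 326
Opt9: 3·33 + 2·3 + 2·46 = 197
Opt10: 3·64 + 2·2 + 2·68 = 332
Lowest: Opt4 at 138.

Opt4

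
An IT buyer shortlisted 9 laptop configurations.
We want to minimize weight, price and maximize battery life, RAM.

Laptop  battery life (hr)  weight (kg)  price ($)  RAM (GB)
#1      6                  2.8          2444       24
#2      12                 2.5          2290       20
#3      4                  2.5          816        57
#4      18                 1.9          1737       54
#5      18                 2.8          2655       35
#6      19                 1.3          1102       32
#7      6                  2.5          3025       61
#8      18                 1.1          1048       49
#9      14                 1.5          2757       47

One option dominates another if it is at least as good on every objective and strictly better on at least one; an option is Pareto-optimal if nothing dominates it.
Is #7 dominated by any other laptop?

No

#1: worse on weight (2.8 vs 2.5).
#2: worse on RAM (20 vs 61).
#3: worse on battery life (4 vs 6).
#4: worse on RAM (54 vs 61).
#5: worse on weight (2.8 vs 2.5).
#6: worse on RAM (32 vs 61).
#8: worse on RAM (49 vs 61).
#9: worse on RAM (47 vs 61).
No option is at least as good as #7 on every objective and strictly better on one.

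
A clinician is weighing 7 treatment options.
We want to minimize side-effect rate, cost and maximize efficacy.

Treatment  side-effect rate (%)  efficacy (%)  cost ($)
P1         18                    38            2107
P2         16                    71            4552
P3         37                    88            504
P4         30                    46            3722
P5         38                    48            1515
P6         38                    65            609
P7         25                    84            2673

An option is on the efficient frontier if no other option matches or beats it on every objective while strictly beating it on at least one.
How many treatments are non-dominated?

4

P1: not dominated.
P2: not dominated (best side-effect rate).
P3: not dominated (best efficacy).
P4: dominated by P7 (side-effect rate 25≤30, efficacy 84≥46, cost 2673≤3722).
P5: dominated by P3 (side-effect rate 37≤38, efficacy 88≥48, cost 504≤1515).
P6: dominated by P3 (side-effect rate 37≤38, efficacy 88≥65, cost 504≤609).
P7: not dominated.
Pareto-optimal: P1, P2, P3, P7 → 4.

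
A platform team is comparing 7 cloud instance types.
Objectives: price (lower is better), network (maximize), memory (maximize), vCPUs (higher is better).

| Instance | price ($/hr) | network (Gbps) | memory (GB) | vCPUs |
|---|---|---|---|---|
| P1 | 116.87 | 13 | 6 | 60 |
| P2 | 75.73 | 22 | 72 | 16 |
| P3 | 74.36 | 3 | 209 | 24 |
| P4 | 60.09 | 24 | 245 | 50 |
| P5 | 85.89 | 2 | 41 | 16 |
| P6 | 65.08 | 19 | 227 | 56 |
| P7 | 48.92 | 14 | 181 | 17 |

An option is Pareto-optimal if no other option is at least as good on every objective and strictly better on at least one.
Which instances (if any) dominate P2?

P4: price 60.09≤75.73, network 24≥22, memory 245≥72, vCPUs 50≥16 — dominates P2.
Others (P1, P3, P5, P6, P7) are each worse than P2 on at least one objective.

P4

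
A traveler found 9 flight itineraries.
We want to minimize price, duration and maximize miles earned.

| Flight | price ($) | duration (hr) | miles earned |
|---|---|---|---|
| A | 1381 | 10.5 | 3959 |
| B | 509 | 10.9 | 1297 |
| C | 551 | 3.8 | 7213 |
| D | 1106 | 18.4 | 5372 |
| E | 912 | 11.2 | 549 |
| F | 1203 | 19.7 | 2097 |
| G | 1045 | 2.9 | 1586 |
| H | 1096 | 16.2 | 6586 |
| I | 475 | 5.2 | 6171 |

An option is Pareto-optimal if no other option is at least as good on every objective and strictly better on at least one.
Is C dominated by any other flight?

A: worse on price (1381 vs 551).
B: worse on duration (10.9 vs 3.8).
D: worse on price (1106 vs 551).
E: worse on price (912 vs 551).
F: worse on price (1203 vs 551).
G: worse on price (1045 vs 551).
H: worse on price (1096 vs 551).
I: worse on duration (5.2 vs 3.8).
No option is at least as good as C on every objective and strictly better on one.

No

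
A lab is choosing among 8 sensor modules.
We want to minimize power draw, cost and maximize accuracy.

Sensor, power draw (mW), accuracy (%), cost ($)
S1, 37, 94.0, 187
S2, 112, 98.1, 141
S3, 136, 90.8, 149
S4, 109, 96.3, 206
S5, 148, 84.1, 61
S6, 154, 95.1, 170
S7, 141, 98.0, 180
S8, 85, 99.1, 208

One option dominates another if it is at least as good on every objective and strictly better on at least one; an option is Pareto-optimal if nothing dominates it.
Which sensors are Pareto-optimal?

S1: not dominated (best power draw).
S2: not dominated.
S3: dominated by S2 (power draw 112≤136, accuracy 98.1≥90.8, cost 141≤149).
S4: not dominated.
S5: not dominated (best cost).
S6: dominated by S2 (power draw 112≤154, accuracy 98.1≥95.1, cost 141≤170).
S7: dominated by S2 (power draw 112≤141, accuracy 98.1≥98.0, cost 141≤180).
S8: not dominated (best accuracy).

S1, S2, S4, S5, S8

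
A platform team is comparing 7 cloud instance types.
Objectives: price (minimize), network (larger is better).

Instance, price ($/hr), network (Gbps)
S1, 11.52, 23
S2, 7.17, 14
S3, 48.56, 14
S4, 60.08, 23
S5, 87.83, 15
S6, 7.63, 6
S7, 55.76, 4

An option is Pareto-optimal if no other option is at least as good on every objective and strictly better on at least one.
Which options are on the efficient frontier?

S1: not dominated.
S2: not dominated (best price).
S3: dominated by S1 (price 11.52≤48.56, network 23≥14).
S4: dominated by S1 (price 11.52≤60.08, network 23≥23).
S5: dominated by S1 (price 11.52≤87.83, network 23≥15).
S6: dominated by S2 (price 7.17≤7.63, network 14≥6).
S7: dominated by S1 (price 11.52≤55.76, network 23≥4).

S1, S2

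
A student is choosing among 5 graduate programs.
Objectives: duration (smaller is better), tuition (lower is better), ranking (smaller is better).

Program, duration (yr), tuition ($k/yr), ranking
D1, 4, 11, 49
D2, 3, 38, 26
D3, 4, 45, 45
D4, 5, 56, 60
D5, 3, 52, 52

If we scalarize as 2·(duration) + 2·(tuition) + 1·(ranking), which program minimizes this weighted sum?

D1: 2·4 + 2·11 + 1·49 = 79
D2: 2·3 + 2·38 + 1·26 = 108
D3: 2·4 + 2·45 + 1·45 = 143
D4: 2·5 + 2·56 + 1·60 = 182
D5: 2·3 + 2·52 + 1·52 = 162
Lowest: D1 at 79.

D1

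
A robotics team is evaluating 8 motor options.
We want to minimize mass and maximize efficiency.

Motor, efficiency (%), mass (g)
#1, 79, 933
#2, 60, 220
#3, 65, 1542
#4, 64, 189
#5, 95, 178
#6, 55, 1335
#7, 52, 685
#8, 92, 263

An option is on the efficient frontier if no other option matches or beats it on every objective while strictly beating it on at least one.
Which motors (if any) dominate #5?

none

#1: worse on efficiency (79 vs 95).
#2: worse on efficiency (60 vs 95).
#3: worse on efficiency (65 vs 95).
#4: worse on efficiency (64 vs 95).
#6: worse on efficiency (55 vs 95).
#7: worse on efficiency (52 vs 95).
#8: worse on efficiency (92 vs 95).
No option dominates #5.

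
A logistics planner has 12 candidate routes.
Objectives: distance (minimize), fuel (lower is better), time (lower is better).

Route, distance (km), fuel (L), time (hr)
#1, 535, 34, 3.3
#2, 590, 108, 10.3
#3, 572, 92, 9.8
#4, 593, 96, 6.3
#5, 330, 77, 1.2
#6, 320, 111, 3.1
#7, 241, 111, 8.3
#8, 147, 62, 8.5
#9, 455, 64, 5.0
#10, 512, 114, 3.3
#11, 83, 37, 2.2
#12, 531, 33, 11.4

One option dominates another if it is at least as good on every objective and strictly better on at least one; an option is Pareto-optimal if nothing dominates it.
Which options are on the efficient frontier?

#1: not dominated.
#2: dominated by #1 (distance 535≤590, fuel 34≤108, time 3.3≤10.3).
#3: dominated by #1 (distance 535≤572, fuel 34≤92, time 3.3≤9.8).
#4: dominated by #1 (distance 535≤593, fuel 34≤96, time 3.3≤6.3).
#5: not dominated (best time).
#6: dominated by #11 (distance 83≤320, fuel 37≤111, time 2.2≤3.1).
#7: dominated by #11 (distance 83≤241, fuel 37≤111, time 2.2≤8.3).
#8: dominated by #11 (distance 83≤147, fuel 37≤62, time 2.2≤8.5).
#9: dominated by #11 (distance 83≤455, fuel 37≤64, time 2.2≤5.0).
#10: dominated by #5 (distance 330≤512, fuel 77≤114, time 1.2≤3.3).
#11: not dominated (best distance).
#12: not dominated (best fuel).

#1, #5, #11, #12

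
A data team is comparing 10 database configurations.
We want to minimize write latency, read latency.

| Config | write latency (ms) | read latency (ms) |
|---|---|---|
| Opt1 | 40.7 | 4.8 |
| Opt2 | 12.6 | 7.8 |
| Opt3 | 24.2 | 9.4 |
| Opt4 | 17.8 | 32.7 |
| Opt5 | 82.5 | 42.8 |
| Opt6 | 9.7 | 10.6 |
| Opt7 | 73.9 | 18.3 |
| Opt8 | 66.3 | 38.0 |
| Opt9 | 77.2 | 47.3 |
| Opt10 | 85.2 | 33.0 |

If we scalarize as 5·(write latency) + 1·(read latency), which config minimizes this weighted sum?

Opt1: 5·40.7 + 1·4.8 = 208.3
Opt2: 5·12.6 + 1·7.8 = 70.8
Opt3: 5·24.2 + 1·9.4 = 130.4
Opt4: 5·17.8 + 1·32.7 = 121.7
Opt5: 5·82.5 + 1·42.8 = 455.3
Opt6: 5·9.7 + 1·10.6 = 59.1
Opt7: 5·73.9 + 1·18.3 = 387.8
Opt8: 5·66.3 + 1·38.0 = 369.5
Opt9: 5·77.2 + 1·47.3 = 433.3
Opt10: 5·85.2 + 1·33.0 = 459.0
Lowest: Opt6 at 59.1.

Opt6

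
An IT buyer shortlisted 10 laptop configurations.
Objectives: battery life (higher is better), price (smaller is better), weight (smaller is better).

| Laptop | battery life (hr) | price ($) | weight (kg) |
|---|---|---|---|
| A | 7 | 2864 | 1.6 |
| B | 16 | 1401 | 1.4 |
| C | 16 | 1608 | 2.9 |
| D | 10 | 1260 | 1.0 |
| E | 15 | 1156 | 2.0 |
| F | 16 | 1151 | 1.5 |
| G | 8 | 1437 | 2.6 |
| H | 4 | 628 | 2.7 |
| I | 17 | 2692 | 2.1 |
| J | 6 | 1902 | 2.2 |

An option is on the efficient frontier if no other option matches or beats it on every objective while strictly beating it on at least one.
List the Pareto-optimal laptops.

B, D, F, H, I

A: dominated by B (battery life 16≥7, price 1401≤2864, weight 1.4≤1.6).
B: not dominated.
C: dominated by B (battery life 16≥16, price 1401≤1608, weight 1.4≤2.9).
D: not dominated (best weight).
E: dominated by F (battery life 16≥15, price 1151≤1156, weight 1.5≤2.0).
F: not dominated.
G: dominated by B (battery life 16≥8, price 1401≤1437, weight 1.4≤2.6).
H: not dominated (best price).
I: not dominated (best battery life).
J: dominated by B (battery life 16≥6, price 1401≤1902, weight 1.4≤2.2).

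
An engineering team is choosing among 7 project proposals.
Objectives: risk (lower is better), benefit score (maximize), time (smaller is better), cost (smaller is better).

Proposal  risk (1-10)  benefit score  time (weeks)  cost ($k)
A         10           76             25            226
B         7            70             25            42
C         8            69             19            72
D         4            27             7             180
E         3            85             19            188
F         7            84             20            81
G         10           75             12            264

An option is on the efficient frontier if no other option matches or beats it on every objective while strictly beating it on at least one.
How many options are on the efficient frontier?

6

A: dominated by E (risk 3≤10, benefit score 85≥76, time 19≤25, cost 188≤226).
B: not dominated (best cost).
C: not dominated.
D: not dominated (best time).
E: not dominated (best risk).
F: not dominated.
G: not dominated.
Pareto-optimal: B, C, D, E, F, G → 6.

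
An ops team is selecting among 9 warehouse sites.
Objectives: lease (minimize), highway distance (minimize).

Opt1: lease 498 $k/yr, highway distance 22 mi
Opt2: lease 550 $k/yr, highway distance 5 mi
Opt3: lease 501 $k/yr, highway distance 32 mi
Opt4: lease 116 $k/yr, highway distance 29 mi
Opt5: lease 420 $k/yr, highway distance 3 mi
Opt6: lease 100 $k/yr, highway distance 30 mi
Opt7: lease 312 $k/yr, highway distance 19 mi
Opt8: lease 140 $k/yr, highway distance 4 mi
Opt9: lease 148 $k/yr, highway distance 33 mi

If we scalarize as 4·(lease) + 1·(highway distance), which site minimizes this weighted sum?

Opt6

Opt1: 4·498 + 1·22 = 2014
Opt2: 4·550 + 1·5 = 2205
Opt3: 4·501 + 1·32 = 2036
Opt4: 4·116 + 1·29 = 493
Opt5: 4·420 + 1·3 = 1683
Opt6: 4·100 + 1·30 = 430
Opt7: 4·312 + 1·19 = 1267
Opt8: 4·140 + 1·4 = 564
Opt9: 4·148 + 1·33 = 625
Lowest: Opt6 at 430.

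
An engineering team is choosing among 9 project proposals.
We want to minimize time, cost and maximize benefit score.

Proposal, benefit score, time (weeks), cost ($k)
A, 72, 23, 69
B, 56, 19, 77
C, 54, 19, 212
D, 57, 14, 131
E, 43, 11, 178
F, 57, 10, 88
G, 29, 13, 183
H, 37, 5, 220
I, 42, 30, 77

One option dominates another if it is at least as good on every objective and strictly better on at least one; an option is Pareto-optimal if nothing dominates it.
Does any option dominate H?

A: worse on time (23 vs 5).
B: worse on time (19 vs 5).
C: worse on time (19 vs 5).
D: worse on time (14 vs 5).
E: worse on time (11 vs 5).
F: worse on time (10 vs 5).
G: worse on benefit score (29 vs 37).
I: worse on time (30 vs 5).
No option is at least as good as H on every objective and strictly better on one.

No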